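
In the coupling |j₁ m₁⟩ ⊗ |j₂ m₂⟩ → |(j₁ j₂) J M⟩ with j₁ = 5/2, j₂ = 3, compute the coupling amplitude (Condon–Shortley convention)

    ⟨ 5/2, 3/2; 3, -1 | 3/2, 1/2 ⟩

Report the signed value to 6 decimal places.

√[4·4!1!2!/8! · 4!1!2!4!2!1!] = √(384/35)
  +(−1)^0/∏(0,4,1,2,0,0)! = 1/48  (running 1/48)
  +(−1)^1/∏(1,3,0,1,1,1)! = -1/6  (running -7/48)
⟨..|..⟩ = √(384/35)·(-7/48) = -0.483046

−√(7/30) ≈ -0.483046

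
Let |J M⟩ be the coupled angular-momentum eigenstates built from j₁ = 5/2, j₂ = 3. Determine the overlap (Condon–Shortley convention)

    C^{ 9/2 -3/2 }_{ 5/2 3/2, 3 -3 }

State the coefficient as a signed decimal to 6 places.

+√(8/77) ≈ +0.322329

triangle: 1!·4!·5!/11! = 2880/39916800
(j±m)!: 4!·1!·0!·6!·3!·6! = 74649600
prefactor² = (2J+1)·Δ·N² = 4147200/77
  k=0: +1/(0!·1!·1!·0!·3!·5!) = 1/720
Σ = 1/720  ⇒  CG² = 4147200/77·1/720² = 8/77
CG = +√(8/77) = +0.322329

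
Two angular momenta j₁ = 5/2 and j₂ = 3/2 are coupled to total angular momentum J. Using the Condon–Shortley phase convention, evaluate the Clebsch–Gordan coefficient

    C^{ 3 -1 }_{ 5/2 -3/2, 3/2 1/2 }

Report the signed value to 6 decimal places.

triangle: 1!·4!·2!/8! = 48/40320
(j±m)!: 1!·4!·2!·1!·2!·4! = 2304
prefactor² = (2J+1)·Δ·N² = 96/5
  k=0: +1/(0!·1!·4!·2!·0!·0!) = 1/48
  k=1: −1/(1!·0!·3!·1!·1!·1!) = -1/6
Σ = -7/48  ⇒  CG² = 96/5·(-7/48)² = 49/120
CG = −√(49/120) = -0.639010

-0.639010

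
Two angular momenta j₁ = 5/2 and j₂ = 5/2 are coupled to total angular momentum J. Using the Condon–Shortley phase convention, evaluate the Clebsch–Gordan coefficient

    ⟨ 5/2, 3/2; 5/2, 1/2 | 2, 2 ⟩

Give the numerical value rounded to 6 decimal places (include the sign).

√[5·3!2!2!/8! · 4!1!3!2!4!0!] = √(144/7)
  +(−1)^1/∏(1,2,0,2,2,0)! = -1/8  (running -1/8)
⟨..|..⟩ = √(144/7)·(-1/8) = -0.566947

−√(9/28) ≈ -0.566947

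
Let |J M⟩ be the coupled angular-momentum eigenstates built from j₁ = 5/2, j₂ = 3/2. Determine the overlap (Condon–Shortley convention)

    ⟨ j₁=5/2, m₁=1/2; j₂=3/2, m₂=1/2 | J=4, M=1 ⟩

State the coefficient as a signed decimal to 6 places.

√[9·0!5!3!/9! · 3!2!2!1!5!3!] = √(2160/7)
  +(−1)^0/∏(0,0,2,2,3,1)! = 1/24  (running 1/24)
⟨..|..⟩ = √(2160/7)·(1/24) = +0.731925

+√(15/28) ≈ +0.731925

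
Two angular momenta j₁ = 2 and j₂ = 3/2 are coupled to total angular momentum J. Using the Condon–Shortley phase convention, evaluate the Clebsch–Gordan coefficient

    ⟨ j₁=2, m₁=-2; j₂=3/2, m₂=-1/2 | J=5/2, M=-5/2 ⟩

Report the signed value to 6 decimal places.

triangle: 1!*3!*2!/7! = 12/5040
(j±m)!: 0!*4!*1!*2!*0!*5! = 5760
prefactor² = (2J+1)*Δ*N² = 576/7
  k=1: −1/(1!*0!*3!*0!*0!*2!) = -1/12
Σ = -1/12  ⇒  CG² = 576/7*(-1/12)² = 4/7
CG = −√(4/7) = -0.755929

−√(4/7) = -0.755929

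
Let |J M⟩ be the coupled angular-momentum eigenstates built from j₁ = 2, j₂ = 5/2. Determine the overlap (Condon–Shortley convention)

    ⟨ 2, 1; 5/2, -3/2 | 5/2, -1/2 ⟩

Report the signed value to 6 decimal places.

j₁+j₂−J=2  J+j₁−j₂=2  J−j₁+j₂=3  j₁+j₂+J+1=8
(j₁±m₁, j₂±m₂, J±M) = (3,1,1,4,2,3)
P² = 216/35
sum k=0..1:
  [0] +1/4 = 1/4
  [1] −1/12 = -1/12
S = 1/6
C² = P²·S² = 6/35 ; C = +0.414039

+0.414039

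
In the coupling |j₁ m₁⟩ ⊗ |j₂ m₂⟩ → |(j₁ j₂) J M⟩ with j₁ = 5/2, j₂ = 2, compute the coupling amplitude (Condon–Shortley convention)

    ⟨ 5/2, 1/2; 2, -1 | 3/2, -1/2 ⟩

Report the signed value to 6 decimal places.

-0.487950

triangle: 3!×2!×1!/7! = 12/5040
(j±m)!: 3!×2!×1!×3!×1!×2! = 144
prefactor² = (2J+1)×Δ×N² = 48/35
  k=0: +1/(0!×3!×2!×1!×0!×0!) = 1/12
  k=1: −1/(1!×2!×1!×0!×1!×1!) = -1/2
Σ = -5/12  ⇒  CG² = 48/35×(-5/12)² = 5/21
CG = −√(5/21) = -0.487950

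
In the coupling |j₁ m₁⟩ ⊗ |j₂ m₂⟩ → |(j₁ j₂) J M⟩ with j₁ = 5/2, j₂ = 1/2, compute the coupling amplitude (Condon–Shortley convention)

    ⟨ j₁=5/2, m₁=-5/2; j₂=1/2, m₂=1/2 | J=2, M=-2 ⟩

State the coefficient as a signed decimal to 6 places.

triangle: 1!·4!·0!/6! = 24/720
(j±m)!: 0!·5!·1!·0!·0!·4! = 2880
prefactor² = (2J+1)·Δ·N² = 480
  k=1: −1/(1!·0!·4!·0!·0!·0!) = -1/24
Σ = -1/24  ⇒  CG² = 480·(-1/24)² = 5/6
CG = −√(5/6) = -0.912871

-0.912871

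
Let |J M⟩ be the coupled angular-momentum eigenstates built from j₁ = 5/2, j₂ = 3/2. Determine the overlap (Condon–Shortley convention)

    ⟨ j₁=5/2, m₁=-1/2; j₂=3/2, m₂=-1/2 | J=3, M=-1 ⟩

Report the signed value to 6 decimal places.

+√(1/60) = +0.129099

j₁+j₂−J=1  J+j₁−j₂=4  J−j₁+j₂=2  j₁+j₂+J+1=8
(j₁±m₁, j₂±m₂, J±M) = (2,3,1,2,2,4)
P² = 48/5
sum k=0..1:
  [0] +1/6 = 1/6
  [1] −1/8 = -1/8
S = 1/24
C² = P²·S² = 1/60 ; C = +0.129099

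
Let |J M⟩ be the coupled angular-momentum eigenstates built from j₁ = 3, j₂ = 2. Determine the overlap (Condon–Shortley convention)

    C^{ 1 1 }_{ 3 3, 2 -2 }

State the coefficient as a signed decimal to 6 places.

√[3·4!2!0!/7! · 6!0!0!4!2!0!] = √(6912/7)
  +(−1)^0/∏(0,4,0,0,2,0)! = 1/48  (running 1/48)
⟨..|..⟩ = √(6912/7)·(1/48) = +0.654654

+√(3/7) ≈ +0.654654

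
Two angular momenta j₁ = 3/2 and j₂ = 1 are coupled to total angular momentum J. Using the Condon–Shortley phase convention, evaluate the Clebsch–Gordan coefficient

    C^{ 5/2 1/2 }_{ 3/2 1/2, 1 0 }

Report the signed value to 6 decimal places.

j₁+j₂−J=0  J+j₁−j₂=3  J−j₁+j₂=2  j₁+j₂+J+1=6
(j₁±m₁, j₂±m₂, J±M) = (2,1,1,1,3,2)
P² = 12/5
sum k=0..0:
  [0] +1/2 = 1/2
S = 1/2
C² = P²·S² = 3/5 ; C = +0.774597

+0.774597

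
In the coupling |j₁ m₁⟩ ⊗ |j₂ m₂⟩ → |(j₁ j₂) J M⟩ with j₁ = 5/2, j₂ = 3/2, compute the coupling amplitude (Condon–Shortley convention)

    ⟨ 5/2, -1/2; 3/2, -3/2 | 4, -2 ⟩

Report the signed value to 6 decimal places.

√[9·0!5!3!/9! · 2!3!0!3!2!6!] = √(12960/7)
  +(−1)^0/∏(0,0,3,0,2,3)! = 1/72  (running 1/72)
⟨..|..⟩ = √(12960/7)·(1/72) = +0.597614

+√(5/14) = +0.597614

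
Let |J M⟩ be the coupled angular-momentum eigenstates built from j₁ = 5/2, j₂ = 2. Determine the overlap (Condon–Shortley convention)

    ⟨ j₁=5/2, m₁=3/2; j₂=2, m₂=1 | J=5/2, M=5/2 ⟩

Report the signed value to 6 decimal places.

√[6·2!3!2!/8! · 4!1!3!1!5!0!] = √(432/7)
  +(−1)^1/∏(1,1,0,2,3,0)! = -1/12  (running -1/12)
⟨..|..⟩ = √(432/7)·(-1/12) = -0.654654

-0.654654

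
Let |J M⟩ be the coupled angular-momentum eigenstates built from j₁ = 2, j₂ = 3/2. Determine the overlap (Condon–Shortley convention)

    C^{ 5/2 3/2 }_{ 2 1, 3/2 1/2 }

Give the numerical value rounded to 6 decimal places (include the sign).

√[6·1!3!2!/7! · 3!1!2!1!4!1!] = √(144/35)
  +(−1)^0/∏(0,1,1,2,2,0)! = 1/4  (running 1/4)
  +(−1)^1/∏(1,0,0,1,3,1)! = -1/6  (running 1/12)
⟨..|..⟩ = √(144/35)·(1/12) = +0.169031

+√(1/35) = +0.169031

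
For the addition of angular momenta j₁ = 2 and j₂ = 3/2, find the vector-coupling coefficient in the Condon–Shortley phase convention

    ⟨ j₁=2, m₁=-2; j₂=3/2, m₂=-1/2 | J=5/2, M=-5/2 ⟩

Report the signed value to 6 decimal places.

j₁+j₂−J=1  J+j₁−j₂=3  J−j₁+j₂=2  j₁+j₂+J+1=7
(j₁±m₁, j₂±m₂, J±M) = (0,4,1,2,0,5)
P² = 576/7
sum k=1..1:
  [1] −1/12 = -1/12
S = -1/12
C² = P²·S² = 4/7 ; C = -0.755929

-0.755929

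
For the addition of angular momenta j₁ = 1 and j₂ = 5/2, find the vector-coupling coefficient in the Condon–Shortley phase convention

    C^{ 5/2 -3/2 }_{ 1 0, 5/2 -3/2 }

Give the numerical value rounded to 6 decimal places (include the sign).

√[6·1!1!4!/7! · 1!1!1!4!1!4!] = √(576/35)
  +(−1)^0/∏(0,1,1,1,0,3)! = 1/6  (running 1/6)
  +(−1)^1/∏(1,0,0,0,1,4)! = -1/24  (running 1/8)
⟨..|..⟩ = √(576/35)·(1/8) = +0.507093

+0.507093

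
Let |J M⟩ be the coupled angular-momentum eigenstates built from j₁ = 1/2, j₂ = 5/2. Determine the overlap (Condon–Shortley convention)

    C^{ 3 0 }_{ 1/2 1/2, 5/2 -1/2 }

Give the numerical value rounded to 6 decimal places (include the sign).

j₁+j₂−J=0  J+j₁−j₂=1  J−j₁+j₂=5  j₁+j₂+J+1=7
(j₁±m₁, j₂±m₂, J±M) = (1,0,2,3,3,3)
P² = 72
sum k=0..0:
  [0] +1/12 = 1/12
S = 1/12
C² = P²·S² = 1/2 ; C = +0.707107

+0.707107  (= +√(1/2))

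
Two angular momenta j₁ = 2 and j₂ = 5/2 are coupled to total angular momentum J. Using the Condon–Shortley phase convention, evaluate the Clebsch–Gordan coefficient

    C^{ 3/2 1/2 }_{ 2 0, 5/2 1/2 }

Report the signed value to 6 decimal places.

j₁+j₂−J=3  J+j₁−j₂=1  J−j₁+j₂=2  j₁+j₂+J+1=7
(j₁±m₁, j₂±m₂, J±M) = (2,2,3,2,2,1)
P² = 32/35
sum k=1..2:
  [1] −1/4 = -1/4
  [2] +1/2 = 1/2
S = 1/4
C² = P²·S² = 2/35 ; C = +0.239046

+√(2/35) = +0.239046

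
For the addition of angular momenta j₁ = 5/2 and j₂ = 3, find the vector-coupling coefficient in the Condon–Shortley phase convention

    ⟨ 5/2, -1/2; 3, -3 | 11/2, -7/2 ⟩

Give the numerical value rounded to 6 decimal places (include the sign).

+0.426401

triangle: 0!·5!·6!/12! = 86400/479001600
(j±m)!: 2!·3!·0!·6!·2!·9! = 6270566400
prefactor² = (2J+1)·Δ·N² = 149299200/11
  k=0: +1/(0!·0!·3!·0!·2!·6!) = 1/8640
Σ = 1/8640  ⇒  CG² = 149299200/11·1/8640² = 2/11
CG = +√(2/11) = +0.426401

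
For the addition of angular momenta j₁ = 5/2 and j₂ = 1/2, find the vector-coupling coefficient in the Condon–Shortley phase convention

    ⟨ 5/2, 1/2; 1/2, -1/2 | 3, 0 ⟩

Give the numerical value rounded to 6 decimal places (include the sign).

+0.707107  (= +√(1/2))

√[7·0!5!1!/7! · 3!2!0!1!3!3!] = √(72)
  +(−1)^0/∏(0,0,2,0,3,1)! = 1/12  (running 1/12)
⟨..|..⟩ = √(72)·(1/12) = +0.707107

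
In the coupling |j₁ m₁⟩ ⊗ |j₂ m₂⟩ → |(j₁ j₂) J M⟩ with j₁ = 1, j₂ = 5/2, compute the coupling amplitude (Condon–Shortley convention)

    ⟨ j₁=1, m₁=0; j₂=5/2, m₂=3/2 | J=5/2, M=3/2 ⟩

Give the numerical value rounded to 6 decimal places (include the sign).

√[6·1!1!4!/7! · 1!1!4!1!4!1!] = √(576/35)
  +(−1)^0/∏(0,1,1,4,0,0)! = 1/24  (running 1/24)
  +(−1)^1/∏(1,0,0,3,1,1)! = -1/6  (running -1/8)
⟨..|..⟩ = √(576/35)·(-1/8) = -0.507093

−√(9/35) = -0.507093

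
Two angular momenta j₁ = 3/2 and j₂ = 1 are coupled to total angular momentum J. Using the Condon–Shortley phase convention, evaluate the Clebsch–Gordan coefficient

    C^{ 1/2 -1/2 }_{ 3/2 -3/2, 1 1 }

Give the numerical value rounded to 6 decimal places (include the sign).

+√(1/2) = +0.707107

√[2·2!1!0!/4! · 0!3!2!0!0!1!] = √(2)
  +(−1)^2/∏(2,0,1,0,0,0)! = 1/2  (running 1/2)
⟨..|..⟩ = √(2)·(1/2) = +0.707107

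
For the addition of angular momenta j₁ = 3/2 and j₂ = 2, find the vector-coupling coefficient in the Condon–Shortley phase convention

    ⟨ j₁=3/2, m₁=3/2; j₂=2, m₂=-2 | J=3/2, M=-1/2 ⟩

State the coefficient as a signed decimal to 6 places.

triangle: 2!*1!*2!/6! = 4/720
(j±m)!: 3!*0!*0!*4!*1!*2! = 288
prefactor² = (2J+1)*Δ*N² = 32/5
  k=0: +1/(0!*2!*0!*0!*1!*2!) = 1/4
Σ = 1/4  ⇒  CG² = 32/5*1/4² = 2/5
CG = +√(2/5) = +0.632456

+0.632456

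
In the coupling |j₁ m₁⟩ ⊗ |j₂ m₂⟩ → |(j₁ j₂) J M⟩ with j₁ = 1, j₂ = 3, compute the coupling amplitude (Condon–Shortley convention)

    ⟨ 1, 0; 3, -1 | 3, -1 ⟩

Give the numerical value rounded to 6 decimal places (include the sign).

+0.288675

j₁+j₂−J=1  J+j₁−j₂=1  J−j₁+j₂=5  j₁+j₂+J+1=8
(j₁±m₁, j₂±m₂, J±M) = (1,1,2,4,2,4)
P² = 48
sum k=0..1:
  [0] +1/12 = 1/12
  [1] −1/24 = -1/24
S = 1/24
C² = P²·S² = 1/12 ; C = +0.288675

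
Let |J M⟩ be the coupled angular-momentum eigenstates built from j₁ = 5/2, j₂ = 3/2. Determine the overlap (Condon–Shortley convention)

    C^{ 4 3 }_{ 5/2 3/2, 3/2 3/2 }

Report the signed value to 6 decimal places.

triangle: 0!*5!*3!/9! = 720/362880
(j±m)!: 4!*1!*3!*0!*7!*1! = 725760
prefactor² = (2J+1)*Δ*N² = 12960
  k=0: +1/(0!*0!*1!*3!*4!*0!) = 1/144
Σ = 1/144  ⇒  CG² = 12960*1/144² = 5/8
CG = +√(5/8) = +0.790569

+0.790569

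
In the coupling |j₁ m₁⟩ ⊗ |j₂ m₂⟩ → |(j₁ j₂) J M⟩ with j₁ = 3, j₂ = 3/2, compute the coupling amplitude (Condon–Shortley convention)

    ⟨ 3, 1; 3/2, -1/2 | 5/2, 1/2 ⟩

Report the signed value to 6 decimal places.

triangle: 2!×4!×1!/8! = 48/40320
(j±m)!: 4!×2!×1!×2!×3!×2! = 1152
prefactor² = (2J+1)×Δ×N² = 288/35
  k=0: +1/(0!×2!×2!×1!×2!×0!) = 1/8
  k=1: −1/(1!×1!×1!×0!×3!×1!) = -1/6
Σ = -1/24  ⇒  CG² = 288/35×(-1/24)² = 1/70
CG = −√(1/70) = -0.119523

−√(1/70) = -0.119523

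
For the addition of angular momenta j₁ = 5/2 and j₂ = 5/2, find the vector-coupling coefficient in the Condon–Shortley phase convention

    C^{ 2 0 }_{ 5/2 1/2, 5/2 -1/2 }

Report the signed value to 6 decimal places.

√[5·3!2!2!/8! · 3!2!2!3!2!2!] = √(12/7)
  +(−1)^0/∏(0,3,2,2,0,0)! = 1/24  (running 1/24)
  +(−1)^1/∏(1,2,1,1,1,1)! = -1/2  (running -11/24)
  +(−1)^2/∏(2,1,0,0,2,2)! = 1/8  (running -1/3)
⟨..|..⟩ = √(12/7)·(-1/3) = -0.436436

−√(4/21) = -0.436436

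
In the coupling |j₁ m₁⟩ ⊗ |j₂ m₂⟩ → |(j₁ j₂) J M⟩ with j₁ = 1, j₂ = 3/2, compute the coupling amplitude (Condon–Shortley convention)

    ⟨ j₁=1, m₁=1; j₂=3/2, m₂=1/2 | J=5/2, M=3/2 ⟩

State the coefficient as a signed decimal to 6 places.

triangle: 0!*2!*3!/6! = 12/720
(j±m)!: 2!*0!*2!*1!*4!*1! = 96
prefactor² = (2J+1)*Δ*N² = 48/5
  k=0: +1/(0!*0!*0!*2!*2!*1!) = 1/4
Σ = 1/4  ⇒  CG² = 48/5*1/4² = 3/5
CG = +√(3/5) = +0.774597

+√(3/5) ≈ +0.774597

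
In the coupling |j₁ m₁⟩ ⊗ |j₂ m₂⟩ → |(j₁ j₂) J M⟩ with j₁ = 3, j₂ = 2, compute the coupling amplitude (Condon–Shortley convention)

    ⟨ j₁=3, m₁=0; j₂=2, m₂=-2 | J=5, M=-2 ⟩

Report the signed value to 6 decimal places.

+√(1/6) ≈ +0.408248

√[11·0!6!4!/11! · 3!3!0!4!3!7!] = √(124416)
  +(−1)^0/∏(0,0,3,0,3,4)! = 1/864  (running 1/864)
⟨..|..⟩ = √(124416)·(1/864) = +0.408248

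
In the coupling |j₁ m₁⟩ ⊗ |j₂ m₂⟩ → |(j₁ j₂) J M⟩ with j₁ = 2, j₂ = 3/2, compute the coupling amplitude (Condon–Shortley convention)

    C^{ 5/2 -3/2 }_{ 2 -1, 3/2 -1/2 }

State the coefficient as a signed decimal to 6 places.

−√(1/35) ≈ -0.169031

triangle: 1!*3!*2!/7! = 12/5040
(j±m)!: 1!*3!*1!*2!*1!*4! = 288
prefactor² = (2J+1)*Δ*N² = 144/35
  k=0: +1/(0!*1!*3!*1!*0!*1!) = 1/6
  k=1: −1/(1!*0!*2!*0!*1!*2!) = -1/4
Σ = -1/12  ⇒  CG² = 144/35*(-1/12)² = 1/35
CG = −√(1/35) = -0.169031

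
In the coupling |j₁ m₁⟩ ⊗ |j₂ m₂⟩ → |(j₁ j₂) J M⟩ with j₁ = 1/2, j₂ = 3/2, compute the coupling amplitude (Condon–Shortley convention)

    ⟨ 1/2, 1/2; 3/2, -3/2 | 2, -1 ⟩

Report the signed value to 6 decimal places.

+0.500000

√[5·0!1!3!/5! · 1!0!0!3!1!3!] = √(9)
  +(−1)^0/∏(0,0,0,0,1,3)! = 1/6  (running 1/6)
⟨..|..⟩ = √(9)·(1/6) = +0.500000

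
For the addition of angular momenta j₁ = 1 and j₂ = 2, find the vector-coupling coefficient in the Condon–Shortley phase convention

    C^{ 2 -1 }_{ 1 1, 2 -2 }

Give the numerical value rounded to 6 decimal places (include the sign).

+0.577350

j₁+j₂−J=1  J+j₁−j₂=1  J−j₁+j₂=3  j₁+j₂+J+1=6
(j₁±m₁, j₂±m₂, J±M) = (2,0,0,4,1,3)
P² = 12
sum k=0..0:
  [0] +1/6 = 1/6
S = 1/6
C² = P²·S² = 1/3 ; C = +0.577350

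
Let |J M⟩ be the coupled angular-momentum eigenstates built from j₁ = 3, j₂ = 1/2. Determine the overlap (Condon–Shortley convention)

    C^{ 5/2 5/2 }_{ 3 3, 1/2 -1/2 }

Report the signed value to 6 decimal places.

j₁+j₂−J=1  J+j₁−j₂=5  J−j₁+j₂=0  j₁+j₂+J+1=7
(j₁±m₁, j₂±m₂, J±M) = (6,0,0,1,5,0)
P² = 86400/7
sum k=0..0:
  [0] +1/120 = 1/120
S = 1/120
C² = P²·S² = 6/7 ; C = +0.925820

+0.925820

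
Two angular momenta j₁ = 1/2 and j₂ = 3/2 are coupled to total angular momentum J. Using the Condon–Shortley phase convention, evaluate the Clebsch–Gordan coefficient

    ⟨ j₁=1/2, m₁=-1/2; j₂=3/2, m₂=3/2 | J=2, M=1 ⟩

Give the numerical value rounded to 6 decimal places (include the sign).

j₁+j₂−J=0  J+j₁−j₂=1  J−j₁+j₂=3  j₁+j₂+J+1=5
(j₁±m₁, j₂±m₂, J±M) = (0,1,3,0,3,1)
P² = 9
sum k=0..0:
  [0] +1/6 = 1/6
S = 1/6
C² = P²·S² = 1/4 ; C = +0.500000

+0.500000  (= +√(1/4))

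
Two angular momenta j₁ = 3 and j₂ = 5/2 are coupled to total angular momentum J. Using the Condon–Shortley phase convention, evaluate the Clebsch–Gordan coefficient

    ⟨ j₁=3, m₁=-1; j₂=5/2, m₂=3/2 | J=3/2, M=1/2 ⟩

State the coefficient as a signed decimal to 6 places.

−√(7/30) = -0.483046

triangle: 4!*2!*1!/8! = 48/40320
(j±m)!: 2!*4!*4!*1!*2!*1! = 2304
prefactor² = (2J+1)*Δ*N² = 384/35
  k=3: −1/(3!*1!*1!*1!*1!*0!) = -1/6
  k=4: +1/(4!*0!*0!*0!*2!*1!) = 1/48
Σ = -7/48  ⇒  CG² = 384/35*(-7/48)² = 7/30
CG = −√(7/30) = -0.483046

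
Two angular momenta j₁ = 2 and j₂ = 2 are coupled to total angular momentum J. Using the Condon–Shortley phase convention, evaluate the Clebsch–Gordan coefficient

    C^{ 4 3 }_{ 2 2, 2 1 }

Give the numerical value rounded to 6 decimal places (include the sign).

+0.707107  (= +√(1/2))

j₁+j₂−J=0  J+j₁−j₂=4  J−j₁+j₂=4  j₁+j₂+J+1=9
(j₁±m₁, j₂±m₂, J±M) = (4,0,3,1,7,1)
P² = 10368
sum k=0..0:
  [0] +1/144 = 1/144
S = 1/144
C² = P²·S² = 1/2 ; C = +0.707107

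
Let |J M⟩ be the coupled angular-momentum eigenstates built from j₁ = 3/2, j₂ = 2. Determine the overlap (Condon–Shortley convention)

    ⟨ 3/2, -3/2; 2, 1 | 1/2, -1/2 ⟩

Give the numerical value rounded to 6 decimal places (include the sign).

-0.316228

j₁+j₂−J=3  J+j₁−j₂=0  J−j₁+j₂=1  j₁+j₂+J+1=5
(j₁±m₁, j₂±m₂, J±M) = (0,3,3,1,0,1)
P² = 18/5
sum k=3..3:
  [3] −1/6 = -1/6
S = -1/6
C² = P²·S² = 1/10 ; C = -0.316228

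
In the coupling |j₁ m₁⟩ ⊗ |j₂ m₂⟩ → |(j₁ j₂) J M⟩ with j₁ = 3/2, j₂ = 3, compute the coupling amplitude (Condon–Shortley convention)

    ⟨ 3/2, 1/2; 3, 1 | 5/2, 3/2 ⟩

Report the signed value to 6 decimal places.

triangle: 2!·1!·4!/8! = 48/40320
(j±m)!: 2!·1!·4!·2!·4!·1! = 2304
prefactor² = (2J+1)·Δ·N² = 576/35
  k=0: +1/(0!·2!·1!·4!·0!·0!) = 1/48
  k=1: −1/(1!·1!·0!·3!·1!·1!) = -1/6
Σ = -7/48  ⇒  CG² = 576/35·(-7/48)² = 7/20
CG = −√(7/20) = -0.591608

-0.591608  (= −√(7/20))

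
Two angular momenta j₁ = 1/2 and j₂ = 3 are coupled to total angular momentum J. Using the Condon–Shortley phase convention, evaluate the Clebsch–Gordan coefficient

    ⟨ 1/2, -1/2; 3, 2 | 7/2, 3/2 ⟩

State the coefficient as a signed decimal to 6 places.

+√(2/7) = +0.534522

triangle: 0!·1!·6!/8! = 720/40320
(j±m)!: 0!·1!·5!·1!·5!·2! = 28800
prefactor² = (2J+1)·Δ·N² = 28800/7
  k=0: +1/(0!·0!·1!·5!·0!·1!) = 1/120
Σ = 1/120  ⇒  CG² = 28800/7·1/120² = 2/7
CG = +√(2/7) = +0.534522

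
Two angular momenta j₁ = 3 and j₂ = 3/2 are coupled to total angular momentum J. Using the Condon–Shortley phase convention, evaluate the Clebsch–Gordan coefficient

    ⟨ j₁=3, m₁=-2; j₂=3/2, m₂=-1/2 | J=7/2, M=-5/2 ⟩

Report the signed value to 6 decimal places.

−√(1/7) = -0.377964

triangle: 1!·5!·2!/9! = 240/362880
(j±m)!: 1!·5!·1!·2!·1!·6! = 172800
prefactor² = (2J+1)·Δ·N² = 6400/7
  k=0: +1/(0!·1!·5!·1!·0!·1!) = 1/120
  k=1: −1/(1!·0!·4!·0!·1!·2!) = -1/48
Σ = -1/80  ⇒  CG² = 6400/7·(-1/80)² = 1/7
CG = −√(1/7) = -0.377964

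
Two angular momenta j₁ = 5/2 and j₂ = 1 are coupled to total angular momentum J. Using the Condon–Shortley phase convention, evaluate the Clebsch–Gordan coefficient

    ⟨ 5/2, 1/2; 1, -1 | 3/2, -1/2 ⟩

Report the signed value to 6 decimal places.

triangle: 2!×3!×0!/6! = 12/720
(j±m)!: 3!×2!×0!×2!×1!×2! = 48
prefactor² = (2J+1)×Δ×N² = 16/5
  k=0: +1/(0!×2!×2!×0!×1!×0!) = 1/4
Σ = 1/4  ⇒  CG² = 16/5×1/4² = 1/5
CG = +√(1/5) = +0.447214

+0.447214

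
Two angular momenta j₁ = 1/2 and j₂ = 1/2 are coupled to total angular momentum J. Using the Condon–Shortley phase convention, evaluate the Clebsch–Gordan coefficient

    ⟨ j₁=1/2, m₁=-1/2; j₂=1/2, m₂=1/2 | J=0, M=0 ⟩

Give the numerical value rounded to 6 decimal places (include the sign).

j₁+j₂−J=1  J+j₁−j₂=0  J−j₁+j₂=0  j₁+j₂+J+1=2
(j₁±m₁, j₂±m₂, J±M) = (0,1,1,0,0,0)
P² = 1/2
sum k=1..1:
  [1] −1/1 = -1
S = -1
C² = P²·S² = 1/2 ; C = -0.707107

−√(1/2) ≈ -0.707107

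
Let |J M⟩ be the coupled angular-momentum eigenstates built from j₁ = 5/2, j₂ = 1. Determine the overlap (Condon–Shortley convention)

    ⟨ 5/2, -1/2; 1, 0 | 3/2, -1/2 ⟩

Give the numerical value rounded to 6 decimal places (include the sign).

j₁+j₂−J=2  J+j₁−j₂=3  J−j₁+j₂=0  j₁+j₂+J+1=6
(j₁±m₁, j₂±m₂, J±M) = (2,3,1,1,1,2)
P² = 8/5
sum k=1..1:
  [1] −1/2 = -1/2
S = -1/2
C² = P²·S² = 2/5 ; C = -0.632456

-0.632456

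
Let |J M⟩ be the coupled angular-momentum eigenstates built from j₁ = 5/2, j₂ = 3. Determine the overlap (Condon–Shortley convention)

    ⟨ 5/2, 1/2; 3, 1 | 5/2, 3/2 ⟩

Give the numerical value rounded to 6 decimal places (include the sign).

+0.169031

√[6·3!2!3!/9! · 3!2!4!2!4!1!] = √(576/35)
  +(−1)^1/∏(1,2,1,3,1,0)! = -1/12  (running -1/12)
  +(−1)^2/∏(2,1,0,2,2,1)! = 1/8  (running 1/24)
⟨..|..⟩ = √(576/35)·(1/24) = +0.169031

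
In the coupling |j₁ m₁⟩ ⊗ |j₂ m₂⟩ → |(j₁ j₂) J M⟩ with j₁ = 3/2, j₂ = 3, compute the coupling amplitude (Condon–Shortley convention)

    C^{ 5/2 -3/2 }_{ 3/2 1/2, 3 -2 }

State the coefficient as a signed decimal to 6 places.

j₁+j₂−J=2  J+j₁−j₂=1  J−j₁+j₂=4  j₁+j₂+J+1=8
(j₁±m₁, j₂±m₂, J±M) = (2,1,1,5,1,4)
P² = 288/7
sum k=0..1:
  [0] +1/12 = 1/12
  [1] −1/24 = -1/24
S = 1/24
C² = P²·S² = 1/14 ; C = +0.267261

+0.267261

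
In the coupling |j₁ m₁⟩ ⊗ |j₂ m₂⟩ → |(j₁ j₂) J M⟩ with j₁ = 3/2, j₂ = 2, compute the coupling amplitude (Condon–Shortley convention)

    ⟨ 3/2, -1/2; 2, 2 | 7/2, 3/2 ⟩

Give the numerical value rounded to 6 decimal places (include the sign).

triangle: 0!*3!*4!/8! = 144/40320
(j±m)!: 1!*2!*4!*0!*5!*2! = 11520
prefactor² = (2J+1)*Δ*N² = 2304/7
  k=0: +1/(0!*0!*2!*4!*1!*0!) = 1/48
Σ = 1/48  ⇒  CG² = 2304/7*1/48² = 1/7
CG = +√(1/7) = +0.377964

+0.377964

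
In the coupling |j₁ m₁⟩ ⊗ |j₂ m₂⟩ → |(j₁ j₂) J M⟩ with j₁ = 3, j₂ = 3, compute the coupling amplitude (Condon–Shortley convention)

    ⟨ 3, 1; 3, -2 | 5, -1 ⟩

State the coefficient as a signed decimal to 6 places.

triangle: 1!×5!×5!/12! = 14400/479001600
(j±m)!: 4!×2!×1!×5!×4!×6! = 99532800
prefactor² = (2J+1)×Δ×N² = 230400/7
  k=0: +1/(0!×1!×2!×1!×3!×4!) = 1/288
  k=1: −1/(1!×0!×1!×0!×4!×5!) = -1/2880
Σ = 1/320  ⇒  CG² = 230400/7×1/320² = 9/28
CG = +√(9/28) = +0.566947

+0.566947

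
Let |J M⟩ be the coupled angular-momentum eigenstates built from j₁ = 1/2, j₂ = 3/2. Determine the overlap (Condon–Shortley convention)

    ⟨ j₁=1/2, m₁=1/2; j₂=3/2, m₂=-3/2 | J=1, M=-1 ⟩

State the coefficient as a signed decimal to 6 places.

+√(3/4) ≈ +0.866025

j₁+j₂−J=1  J+j₁−j₂=0  J−j₁+j₂=2  j₁+j₂+J+1=4
(j₁±m₁, j₂±m₂, J±M) = (1,0,0,3,0,2)
P² = 3
sum k=0..0:
  [0] +1/2 = 1/2
S = 1/2
C² = P²·S² = 3/4 ; C = +0.866025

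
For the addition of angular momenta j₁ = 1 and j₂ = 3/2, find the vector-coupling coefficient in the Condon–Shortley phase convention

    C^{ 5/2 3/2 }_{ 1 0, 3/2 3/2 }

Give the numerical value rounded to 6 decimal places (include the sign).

+√(2/5) = +0.632456

j₁+j₂−J=0  J+j₁−j₂=2  J−j₁+j₂=3  j₁+j₂+J+1=6
(j₁±m₁, j₂±m₂, J±M) = (1,1,3,0,4,1)
P² = 72/5
sum k=0..0:
  [0] +1/6 = 1/6
S = 1/6
C² = P²·S² = 2/5 ; C = +0.632456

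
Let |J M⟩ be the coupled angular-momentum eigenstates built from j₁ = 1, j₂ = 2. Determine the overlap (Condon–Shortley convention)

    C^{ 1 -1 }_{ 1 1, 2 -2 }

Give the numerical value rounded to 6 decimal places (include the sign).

triangle: 2!×0!×2!/5! = 4/120
(j±m)!: 2!×0!×0!×4!×0!×2! = 96
prefactor² = (2J+1)×Δ×N² = 48/5
  k=0: +1/(0!×2!×0!×0!×0!×2!) = 1/4
Σ = 1/4  ⇒  CG² = 48/5×1/4² = 3/5
CG = +√(3/5) = +0.774597

+√(3/5) = +0.774597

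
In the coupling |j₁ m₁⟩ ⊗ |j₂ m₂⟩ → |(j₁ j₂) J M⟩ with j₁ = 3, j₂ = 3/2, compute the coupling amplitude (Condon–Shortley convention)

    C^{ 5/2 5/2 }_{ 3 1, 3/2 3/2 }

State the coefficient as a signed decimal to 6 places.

+0.327327

√[6·2!4!1!/8! · 4!2!3!0!5!0!] = √(1728/7)
  +(−1)^2/∏(2,0,0,1,4,0)! = 1/48  (running 1/48)
⟨..|..⟩ = √(1728/7)·(1/48) = +0.327327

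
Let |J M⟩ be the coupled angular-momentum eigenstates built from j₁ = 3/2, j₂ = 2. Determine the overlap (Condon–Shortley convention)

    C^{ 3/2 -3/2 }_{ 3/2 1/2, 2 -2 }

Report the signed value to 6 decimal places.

+0.632456  (= +√(2/5))

triangle: 2!*1!*2!/6! = 4/720
(j±m)!: 2!*1!*0!*4!*0!*3! = 288
prefactor² = (2J+1)*Δ*N² = 32/5
  k=0: +1/(0!*2!*1!*0!*0!*2!) = 1/4
Σ = 1/4  ⇒  CG² = 32/5*1/4² = 2/5
CG = +√(2/5) = +0.632456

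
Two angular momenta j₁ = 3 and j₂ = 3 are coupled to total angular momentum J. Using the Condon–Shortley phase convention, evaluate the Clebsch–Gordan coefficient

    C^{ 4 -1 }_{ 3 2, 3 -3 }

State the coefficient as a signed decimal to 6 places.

√[9·2!4!4!/11! · 5!1!0!6!3!5!] = √(1244160/77)
  +(−1)^0/∏(0,2,1,0,3,4)! = 1/288  (running 1/288)
⟨..|..⟩ = √(1244160/77)·(1/288) = +0.441367

+0.441367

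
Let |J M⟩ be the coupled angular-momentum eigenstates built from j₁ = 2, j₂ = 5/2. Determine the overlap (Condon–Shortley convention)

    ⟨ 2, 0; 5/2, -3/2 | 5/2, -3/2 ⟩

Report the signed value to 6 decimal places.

√[6·2!2!3!/8! · 2!2!1!4!1!4!] = √(288/35)
  +(−1)^0/∏(0,2,2,1,0,2)! = 1/8  (running 1/8)
  +(−1)^1/∏(1,1,1,0,1,3)! = -1/6  (running -1/24)
⟨..|..⟩ = √(288/35)·(-1/24) = -0.119523

−√(1/70) ≈ -0.119523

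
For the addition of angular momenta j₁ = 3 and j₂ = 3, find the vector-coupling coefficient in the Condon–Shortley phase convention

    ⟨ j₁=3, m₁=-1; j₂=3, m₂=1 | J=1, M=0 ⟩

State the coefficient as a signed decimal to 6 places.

−√(1/28) ≈ -0.188982

triangle: 5!×1!×1!/8! = 120/40320
(j±m)!: 2!×4!×4!×2!×1!×1! = 2304
prefactor² = (2J+1)×Δ×N² = 144/7
  k=3: −1/(3!×2!×1!×1!×0!×0!) = -1/12
  k=4: +1/(4!×1!×0!×0!×1!×1!) = 1/24
Σ = -1/24  ⇒  CG² = 144/7×(-1/24)² = 1/28
CG = −√(1/28) = -0.188982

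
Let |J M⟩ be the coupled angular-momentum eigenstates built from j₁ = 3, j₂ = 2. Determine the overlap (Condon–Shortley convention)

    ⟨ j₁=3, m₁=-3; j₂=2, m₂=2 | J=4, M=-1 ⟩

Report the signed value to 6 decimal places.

√[9·1!5!3!/10! · 0!6!4!0!3!5!] = √(155520/7)
  +(−1)^1/∏(1,0,5,3,0,0)! = -1/720  (running -1/720)
⟨..|..⟩ = √(155520/7)·(-1/720) = -0.207020

-0.207020  (= −√(3/70))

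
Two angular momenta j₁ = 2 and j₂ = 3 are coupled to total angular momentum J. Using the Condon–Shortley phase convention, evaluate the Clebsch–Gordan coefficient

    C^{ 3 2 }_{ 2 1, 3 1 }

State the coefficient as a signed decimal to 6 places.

√[7·2!2!4!/9! · 3!1!4!2!5!1!] = √(64)
  +(−1)^0/∏(0,2,1,4,1,0)! = 1/48  (running 1/48)
  +(−1)^1/∏(1,1,0,3,2,1)! = -1/12  (running -1/16)
⟨..|..⟩ = √(64)·(-1/16) = -0.500000

-0.500000  (= −√(1/4))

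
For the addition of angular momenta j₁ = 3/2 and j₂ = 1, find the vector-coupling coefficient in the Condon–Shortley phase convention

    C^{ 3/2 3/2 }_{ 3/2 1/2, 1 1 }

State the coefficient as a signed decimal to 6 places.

j₁+j₂−J=1  J+j₁−j₂=2  J−j₁+j₂=1  j₁+j₂+J+1=5
(j₁±m₁, j₂±m₂, J±M) = (2,1,2,0,3,0)
P² = 8/5
sum k=1..1:
  [1] −1/2 = -1/2
S = -1/2
C² = P²·S² = 2/5 ; C = -0.632456

−√(2/5) ≈ -0.632456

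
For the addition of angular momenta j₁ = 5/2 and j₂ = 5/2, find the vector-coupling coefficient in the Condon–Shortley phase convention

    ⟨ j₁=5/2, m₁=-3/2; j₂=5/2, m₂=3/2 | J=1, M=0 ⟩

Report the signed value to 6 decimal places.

√[3·4!1!1!/7! · 1!4!4!1!1!1!] = √(288/35)
  +(−1)^3/∏(3,1,1,1,0,0)! = -1/6  (running -1/6)
  +(−1)^4/∏(4,0,0,0,1,1)! = 1/24  (running -1/8)
⟨..|..⟩ = √(288/35)·(-1/8) = -0.358569

-0.358569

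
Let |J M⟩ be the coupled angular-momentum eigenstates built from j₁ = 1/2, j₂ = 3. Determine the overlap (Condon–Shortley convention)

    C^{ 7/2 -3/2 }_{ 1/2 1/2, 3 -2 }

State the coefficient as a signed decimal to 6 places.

triangle: 0!×1!×6!/8! = 720/40320
(j±m)!: 1!×0!×1!×5!×2!×5! = 28800
prefactor² = (2J+1)×Δ×N² = 28800/7
  k=0: +1/(0!×0!×0!×1!×1!×5!) = 1/120
Σ = 1/120  ⇒  CG² = 28800/7×1/120² = 2/7
CG = +√(2/7) = +0.534522

+0.534522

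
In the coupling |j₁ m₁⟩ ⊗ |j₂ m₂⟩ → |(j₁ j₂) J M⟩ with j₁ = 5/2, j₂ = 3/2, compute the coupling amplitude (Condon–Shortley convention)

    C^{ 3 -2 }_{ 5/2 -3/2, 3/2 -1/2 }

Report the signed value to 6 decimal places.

−√(1/12) ≈ -0.288675

triangle: 1!·4!·2!/8! = 48/40320
(j±m)!: 1!·4!·1!·2!·1!·5! = 5760
prefactor² = (2J+1)·Δ·N² = 48
  k=0: +1/(0!·1!·4!·1!·0!·1!) = 1/24
  k=1: −1/(1!·0!·3!·0!·1!·2!) = -1/12
Σ = -1/24  ⇒  CG² = 48·(-1/24)² = 1/12
CG = −√(1/12) = -0.288675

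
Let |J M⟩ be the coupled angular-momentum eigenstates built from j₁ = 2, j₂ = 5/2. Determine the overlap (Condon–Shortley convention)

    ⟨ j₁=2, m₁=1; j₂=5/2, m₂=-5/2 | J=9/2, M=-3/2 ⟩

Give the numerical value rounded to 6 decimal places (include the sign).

triangle: 0!·4!·5!/10! = 2880/3628800
(j±m)!: 3!·1!·0!·5!·3!·6! = 3110400
prefactor² = (2J+1)·Δ·N² = 172800/7
  k=0: +1/(0!·0!·1!·0!·3!·5!) = 1/720
Σ = 1/720  ⇒  CG² = 172800/7·1/720² = 1/21
CG = +√(1/21) = +0.218218

+√(1/21) = +0.218218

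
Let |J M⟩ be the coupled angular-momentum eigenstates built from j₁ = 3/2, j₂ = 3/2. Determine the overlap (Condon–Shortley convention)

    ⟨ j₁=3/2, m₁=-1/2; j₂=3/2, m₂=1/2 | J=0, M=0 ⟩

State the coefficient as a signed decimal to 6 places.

+0.500000  (= +√(1/4))

j₁+j₂−J=3  J+j₁−j₂=0  J−j₁+j₂=0  j₁+j₂+J+1=4
(j₁±m₁, j₂±m₂, J±M) = (1,2,2,1,0,0)
P² = 1
sum k=2..2:
  [2] +1/2 = 1/2
S = 1/2
C² = P²·S² = 1/4 ; C = +0.500000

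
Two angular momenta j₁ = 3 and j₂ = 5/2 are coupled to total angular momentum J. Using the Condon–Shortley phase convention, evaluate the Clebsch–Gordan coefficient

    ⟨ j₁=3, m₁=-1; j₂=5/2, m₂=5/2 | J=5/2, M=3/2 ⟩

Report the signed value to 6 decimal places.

-0.534522

j₁+j₂−J=3  J+j₁−j₂=3  J−j₁+j₂=2  j₁+j₂+J+1=9
(j₁±m₁, j₂±m₂, J±M) = (2,4,5,0,4,1)
P² = 1152/7
sum k=3..3:
  [3] −1/24 = -1/24
S = -1/24
C² = P²·S² = 2/7 ; C = -0.534522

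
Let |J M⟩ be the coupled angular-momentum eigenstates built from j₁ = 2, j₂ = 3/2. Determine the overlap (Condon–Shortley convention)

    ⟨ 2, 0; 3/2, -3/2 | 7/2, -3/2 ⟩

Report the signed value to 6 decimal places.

j₁+j₂−J=0  J+j₁−j₂=4  J−j₁+j₂=3  j₁+j₂+J+1=8
(j₁±m₁, j₂±m₂, J±M) = (2,2,0,3,2,5)
P² = 1152/7
sum k=0..0:
  [0] +1/24 = 1/24
S = 1/24
C² = P²·S² = 2/7 ; C = +0.534522

+√(2/7) = +0.534522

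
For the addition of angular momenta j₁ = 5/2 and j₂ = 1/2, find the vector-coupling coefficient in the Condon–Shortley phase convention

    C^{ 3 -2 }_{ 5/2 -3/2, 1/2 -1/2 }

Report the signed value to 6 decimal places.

+√(5/6) = +0.912871

j₁+j₂−J=0  J+j₁−j₂=5  J−j₁+j₂=1  j₁+j₂+J+1=7
(j₁±m₁, j₂±m₂, J±M) = (1,4,0,1,1,5)
P² = 480
sum k=0..0:
  [0] +1/24 = 1/24
S = 1/24
C² = P²·S² = 5/6 ; C = +0.912871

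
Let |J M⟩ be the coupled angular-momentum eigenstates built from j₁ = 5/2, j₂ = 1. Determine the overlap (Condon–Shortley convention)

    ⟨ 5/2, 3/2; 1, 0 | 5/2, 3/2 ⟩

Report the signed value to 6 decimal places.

j₁+j₂−J=1  J+j₁−j₂=4  J−j₁+j₂=1  j₁+j₂+J+1=7
(j₁±m₁, j₂±m₂, J±M) = (4,1,1,1,4,1)
P² = 576/35
sum k=0..1:
  [0] +1/6 = 1/6
  [1] −1/24 = -1/24
S = 1/8
C² = P²·S² = 9/35 ; C = +0.507093

+√(9/35) = +0.507093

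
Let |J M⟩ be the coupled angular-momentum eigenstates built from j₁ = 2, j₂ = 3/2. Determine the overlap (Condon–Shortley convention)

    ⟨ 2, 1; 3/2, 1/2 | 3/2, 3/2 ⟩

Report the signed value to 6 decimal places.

triangle: 2!·2!·1!/6! = 4/720
(j±m)!: 3!·1!·2!·1!·3!·0! = 72
prefactor² = (2J+1)·Δ·N² = 8/5
  k=1: −1/(1!·1!·0!·1!·2!·0!) = -1/2
Σ = -1/2  ⇒  CG² = 8/5·(-1/2)² = 2/5
CG = −√(2/5) = -0.632456

−√(2/5) ≈ -0.632456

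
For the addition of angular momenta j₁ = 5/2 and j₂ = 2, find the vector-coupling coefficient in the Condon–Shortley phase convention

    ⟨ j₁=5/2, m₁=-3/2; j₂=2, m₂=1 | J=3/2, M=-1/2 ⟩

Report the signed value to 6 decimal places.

j₁+j₂−J=3  J+j₁−j₂=2  J−j₁+j₂=1  j₁+j₂+J+1=7
(j₁±m₁, j₂±m₂, J±M) = (1,4,3,1,1,2)
P² = 96/35
sum k=2..3:
  [2] +1/4 = 1/4
  [3] −1/6 = -1/6
S = 1/12
C² = P²·S² = 2/105 ; C = +0.138013

+√(2/105) = +0.138013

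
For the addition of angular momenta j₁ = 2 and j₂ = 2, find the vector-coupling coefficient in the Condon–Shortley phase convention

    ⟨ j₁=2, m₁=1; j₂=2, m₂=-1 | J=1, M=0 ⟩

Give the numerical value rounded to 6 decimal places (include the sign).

−√(1/10) ≈ -0.316228

triangle: 3!·1!·1!/6! = 6/720
(j±m)!: 3!·1!·1!·3!·1!·1! = 36
prefactor² = (2J+1)·Δ·N² = 9/10
  k=0: +1/(0!·3!·1!·1!·0!·0!) = 1/6
  k=1: −1/(1!·2!·0!·0!·1!·1!) = -1/2
Σ = -1/3  ⇒  CG² = 9/10·(-1/3)² = 1/10
CG = −√(1/10) = -0.316228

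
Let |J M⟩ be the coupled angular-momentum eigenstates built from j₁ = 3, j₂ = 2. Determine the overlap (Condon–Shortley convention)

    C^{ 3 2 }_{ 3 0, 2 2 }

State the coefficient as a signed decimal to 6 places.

+√(1/3) ≈ +0.577350

j₁+j₂−J=2  J+j₁−j₂=4  J−j₁+j₂=2  j₁+j₂+J+1=9
(j₁±m₁, j₂±m₂, J±M) = (3,3,4,0,5,1)
P² = 192
sum k=2..2:
  [2] +1/24 = 1/24
S = 1/24
C² = P²·S² = 1/3 ; C = +0.577350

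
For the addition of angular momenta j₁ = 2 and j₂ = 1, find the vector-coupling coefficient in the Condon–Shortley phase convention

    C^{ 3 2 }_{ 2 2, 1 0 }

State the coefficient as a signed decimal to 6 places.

+√(1/3) = +0.577350

j₁+j₂−J=0  J+j₁−j₂=4  J−j₁+j₂=2  j₁+j₂+J+1=7
(j₁±m₁, j₂±m₂, J±M) = (4,0,1,1,5,1)
P² = 192
sum k=0..0:
  [0] +1/24 = 1/24
S = 1/24
C² = P²·S² = 1/3 ; C = +0.577350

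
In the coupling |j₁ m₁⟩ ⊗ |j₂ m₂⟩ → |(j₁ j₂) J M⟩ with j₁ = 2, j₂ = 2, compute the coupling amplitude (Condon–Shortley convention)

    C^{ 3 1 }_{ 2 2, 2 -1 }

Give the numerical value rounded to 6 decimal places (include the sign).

triangle: 1!·3!·3!/8! = 36/40320
(j±m)!: 4!·0!·1!·3!·4!·2! = 6912
prefactor² = (2J+1)·Δ·N² = 216/5
  k=0: +1/(0!·1!·0!·1!·3!·2!) = 1/12
Σ = 1/12  ⇒  CG² = 216/5·1/12² = 3/10
CG = +√(3/10) = +0.547723

+√(3/10) = +0.547723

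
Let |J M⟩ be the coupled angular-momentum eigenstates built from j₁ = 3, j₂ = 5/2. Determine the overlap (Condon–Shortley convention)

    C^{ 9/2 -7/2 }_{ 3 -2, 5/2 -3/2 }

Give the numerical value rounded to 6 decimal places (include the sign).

j₁+j₂−J=1  J+j₁−j₂=5  J−j₁+j₂=4  j₁+j₂+J+1=11
(j₁±m₁, j₂±m₂, J±M) = (1,5,1,4,1,8)
P² = 921600/11
sum k=0..1:
  [0] +1/720 = 1/720
  [1] −1/576 = -1/576
S = -1/2880
C² = P²·S² = 1/99 ; C = -0.100504

−√(1/99) = -0.100504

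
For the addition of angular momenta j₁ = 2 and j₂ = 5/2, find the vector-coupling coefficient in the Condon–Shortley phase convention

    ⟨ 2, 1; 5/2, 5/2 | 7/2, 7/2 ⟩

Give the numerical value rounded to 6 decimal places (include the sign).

−√(5/9) = -0.745356

j₁+j₂−J=1  J+j₁−j₂=3  J−j₁+j₂=4  j₁+j₂+J+1=9
(j₁±m₁, j₂±m₂, J±M) = (3,1,5,0,7,0)
P² = 11520
sum k=1..1:
  [1] −1/144 = -1/144
S = -1/144
C² = P²·S² = 5/9 ; C = -0.745356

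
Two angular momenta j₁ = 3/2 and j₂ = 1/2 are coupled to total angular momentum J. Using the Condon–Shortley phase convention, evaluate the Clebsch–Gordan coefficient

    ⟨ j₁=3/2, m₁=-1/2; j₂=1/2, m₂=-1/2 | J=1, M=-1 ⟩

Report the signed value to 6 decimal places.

√[3·1!2!0!/4! · 1!2!0!1!0!2!] = √(1)
  +(−1)^0/∏(0,1,2,0,0,0)! = 1/2  (running 1/2)
⟨..|..⟩ = √(1)·(1/2) = +0.500000

+0.500000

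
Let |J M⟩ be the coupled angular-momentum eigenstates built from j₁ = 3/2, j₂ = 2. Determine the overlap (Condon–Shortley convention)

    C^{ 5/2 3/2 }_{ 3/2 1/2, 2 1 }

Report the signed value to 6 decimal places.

√[6·1!2!3!/7! · 2!1!3!1!4!1!] = √(144/35)
  +(−1)^0/∏(0,1,1,3,1,0)! = 1/6  (running 1/6)
  +(−1)^1/∏(1,0,0,2,2,1)! = -1/4  (running -1/12)
⟨..|..⟩ = √(144/35)·(-1/12) = -0.169031

-0.169031  (= −√(1/35))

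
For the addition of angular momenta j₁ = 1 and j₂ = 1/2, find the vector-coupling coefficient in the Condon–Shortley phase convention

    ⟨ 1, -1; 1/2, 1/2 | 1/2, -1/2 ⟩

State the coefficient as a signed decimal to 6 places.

√[2·1!1!0!/3! · 0!2!1!0!0!1!] = √(2/3)
  +(−1)^1/∏(1,0,1,0,0,0)! = -1  (running -1)
⟨..|..⟩ = √(2/3)·(-1) = -0.816497

−√(2/3) = -0.816497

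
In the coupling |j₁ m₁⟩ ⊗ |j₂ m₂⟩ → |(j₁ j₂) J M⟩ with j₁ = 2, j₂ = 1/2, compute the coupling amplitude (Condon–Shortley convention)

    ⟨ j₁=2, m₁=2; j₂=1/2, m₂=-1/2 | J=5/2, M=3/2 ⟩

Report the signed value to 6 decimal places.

triangle: 0!×4!×1!/6! = 24/720
(j±m)!: 4!×0!×0!×1!×4!×1! = 576
prefactor² = (2J+1)×Δ×N² = 576/5
  k=0: +1/(0!×0!×0!×0!×4!×1!) = 1/24
Σ = 1/24  ⇒  CG² = 576/5×1/24² = 1/5
CG = +√(1/5) = +0.447214

+0.447214  (= +√(1/5))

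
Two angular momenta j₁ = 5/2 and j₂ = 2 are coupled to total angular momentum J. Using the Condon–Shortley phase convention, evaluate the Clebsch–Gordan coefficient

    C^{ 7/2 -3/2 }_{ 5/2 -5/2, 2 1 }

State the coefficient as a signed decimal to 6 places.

j₁+j₂−J=1  J+j₁−j₂=4  J−j₁+j₂=3  j₁+j₂+J+1=9
(j₁±m₁, j₂±m₂, J±M) = (0,5,3,1,2,5)
P² = 3840/7
sum k=1..1:
  [1] −1/48 = -1/48
S = -1/48
C² = P²·S² = 5/21 ; C = -0.487950

−√(5/21) = -0.487950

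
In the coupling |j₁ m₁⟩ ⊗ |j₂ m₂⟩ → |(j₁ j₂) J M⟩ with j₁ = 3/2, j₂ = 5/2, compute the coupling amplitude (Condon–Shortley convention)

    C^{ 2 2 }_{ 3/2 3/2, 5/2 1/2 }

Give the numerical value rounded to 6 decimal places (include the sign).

+√(1/7) = +0.377964

triangle: 2!·1!·3!/7! = 12/5040
(j±m)!: 3!·0!·3!·2!·4!·0! = 1728
prefactor² = (2J+1)·Δ·N² = 144/7
  k=0: +1/(0!·2!·0!·3!·1!·0!) = 1/12
Σ = 1/12  ⇒  CG² = 144/7·1/12² = 1/7
CG = +√(1/7) = +0.377964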